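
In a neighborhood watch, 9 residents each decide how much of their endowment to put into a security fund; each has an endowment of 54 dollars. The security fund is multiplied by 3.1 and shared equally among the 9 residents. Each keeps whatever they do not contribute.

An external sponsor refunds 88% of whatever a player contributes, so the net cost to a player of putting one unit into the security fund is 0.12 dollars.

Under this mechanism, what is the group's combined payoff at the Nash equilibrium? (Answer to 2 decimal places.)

1934.28 dollars

Under the mechanism each unit contributed yields (3.1/9) / 0.12 = 2.8704 back to its contributor per unit of net cost, which exceeds 1, making full contribution the dominant choice for everyone.
At the Nash equilibrium everyone contributes 54. Group total payoff = 9 × (54 × 0.88 + 3.1 × 54) = 1934.28.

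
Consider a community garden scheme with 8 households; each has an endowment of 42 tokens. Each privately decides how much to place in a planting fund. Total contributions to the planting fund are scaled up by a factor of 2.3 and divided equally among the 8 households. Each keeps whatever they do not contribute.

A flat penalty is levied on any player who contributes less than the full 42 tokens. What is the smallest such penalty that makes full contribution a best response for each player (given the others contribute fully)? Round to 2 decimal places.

Given the others contribute fully, the best deviation is to contribute 0 (any partial contribution still incurs the fine and gives up units whose private return 0.2875 is below 1).
Deviating from 42 to 0 saves 42 tokens but forfeits the deviator's share of the drop in the planting fund: 2.3/8 × 42 = 12.07.
So the deviation gain is 42 − 12.07 = 29.93, and the fine must be at least 29.93 tokens to wipe it out.

29.93 tokens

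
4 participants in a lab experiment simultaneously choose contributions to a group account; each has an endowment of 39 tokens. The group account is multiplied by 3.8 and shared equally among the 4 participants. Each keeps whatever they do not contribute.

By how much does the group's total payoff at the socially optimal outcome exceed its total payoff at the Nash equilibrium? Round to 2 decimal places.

436.80 tokens

Each contributed unit returns 3.8/4 = 0.9500 to its contributor — below 1 — so contributing 0 is dominant for every player. At the Nash equilibrium everyone keeps their 39, and the group total is 4 × 39 = 156.
Each contributed unit returns 3.800 to the group as a whole (0.9500 to each of 4 players), which exceeds 1, so the social optimum is full contribution: group total = 3.800 × 156 = 592.80.
Efficiency loss = 592.80 − 156 = 436.80.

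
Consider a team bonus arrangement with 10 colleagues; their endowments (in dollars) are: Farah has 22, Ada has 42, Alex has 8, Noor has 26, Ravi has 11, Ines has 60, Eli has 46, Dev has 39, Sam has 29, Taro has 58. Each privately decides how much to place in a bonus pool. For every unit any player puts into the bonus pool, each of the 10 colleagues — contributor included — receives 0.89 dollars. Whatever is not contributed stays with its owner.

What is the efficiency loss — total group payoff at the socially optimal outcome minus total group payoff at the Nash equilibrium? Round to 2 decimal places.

2693.90 dollars

The private return per contributed unit is 0.89 < 1 for everyone, so the Nash equilibrium is zero contribution and the group total is Σ E_j = 22 + 42 + 8 + 26 + 11 + 60 + 46 + 39 + 29 + 58 = 341.
Each contributed unit returns 8.900 to the group, so the social optimum is full contribution by everyone: group total = 8.900 × 341 = 3034.90.
Efficiency loss = (8.900 − 1) × 341 = 2693.90.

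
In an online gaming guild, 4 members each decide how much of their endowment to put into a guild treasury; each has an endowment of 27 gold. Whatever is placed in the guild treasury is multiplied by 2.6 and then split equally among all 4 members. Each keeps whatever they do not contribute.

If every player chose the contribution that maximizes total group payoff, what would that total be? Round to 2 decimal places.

280.80 gold

Each contributed unit returns 2.600 to the group as a whole (0.6500 to each of 4 players), which exceeds 1, so the social optimum is full contribution: group total = 2.600 × 108 = 280.80.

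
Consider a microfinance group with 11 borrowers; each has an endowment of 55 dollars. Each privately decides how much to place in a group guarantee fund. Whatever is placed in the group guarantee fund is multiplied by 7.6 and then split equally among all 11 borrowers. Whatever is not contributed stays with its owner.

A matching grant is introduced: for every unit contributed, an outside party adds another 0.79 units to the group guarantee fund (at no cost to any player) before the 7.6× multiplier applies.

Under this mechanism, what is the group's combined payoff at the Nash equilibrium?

8230.42 dollars

Under the mechanism each unit contributed yields 7.6 × 1.79 / 11 = 1.2367 back to its contributor per unit of net cost, which exceeds 1, making full contribution the dominant choice for everyone.
So the Nash equilibrium is full contribution by all 11; the group earns 7.6 × 1.79 × 605 = 8230.42.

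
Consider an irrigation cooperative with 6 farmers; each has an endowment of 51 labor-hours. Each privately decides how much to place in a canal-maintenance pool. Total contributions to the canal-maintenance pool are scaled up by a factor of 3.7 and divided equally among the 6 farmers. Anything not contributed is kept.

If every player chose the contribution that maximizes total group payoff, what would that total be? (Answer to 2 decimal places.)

1132.20 labor-hours

Each contributed unit returns 3.700 to the group as a whole (0.6167 to each of 6 players), which exceeds 1, so the social optimum is full contribution: group total = 3.700 × 306 = 1132.20.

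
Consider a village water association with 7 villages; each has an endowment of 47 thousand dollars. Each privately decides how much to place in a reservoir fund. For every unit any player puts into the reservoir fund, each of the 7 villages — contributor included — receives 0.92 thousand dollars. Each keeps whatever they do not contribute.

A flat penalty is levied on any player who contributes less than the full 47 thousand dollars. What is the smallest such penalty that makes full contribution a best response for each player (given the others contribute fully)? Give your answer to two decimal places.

Given the others contribute fully, the best deviation is to contribute 0 (any partial contribution still incurs the fine and gives up units whose private return 0.92 is below 1).
Deviating from 47 to 0 saves 47 thousand dollars but forfeits the deviator's share of the drop in the reservoir fund: 0.92 × 47 = 43.24.
So the deviation gain is 47 − 43.24 = 3.76, and the fine must be at least 3.76 thousand dollars to wipe it out.

3.76 thousand dollars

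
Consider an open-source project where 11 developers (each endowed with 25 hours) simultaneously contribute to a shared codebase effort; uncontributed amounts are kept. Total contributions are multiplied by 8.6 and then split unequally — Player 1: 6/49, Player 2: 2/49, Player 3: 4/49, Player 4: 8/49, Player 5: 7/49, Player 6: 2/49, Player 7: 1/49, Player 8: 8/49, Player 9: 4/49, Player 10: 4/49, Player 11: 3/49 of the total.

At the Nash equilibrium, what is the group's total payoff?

1035.00 hours

Each unit j contributes comes back to j as 8.6 × (j's share), so j prefers to contribute only if that share exceeds 1/8.6 = 0.1163; otherwise keeping the unit dominates.
The shares above 0.1163 belong to Player 1, Player 4, Player 5 and Player 8, contributing 25 each; the remaining 7 contribute 0. Total contributed: 100.
The shared codebase effort pays out 8.6 × 100 = 860.00 in total (split across the unequal shares, but the aggregate is all that matters for the group sum).
The 7 free-riders keep 25 each, adding 175. Group total = 175 + 860.00 = 1035.00.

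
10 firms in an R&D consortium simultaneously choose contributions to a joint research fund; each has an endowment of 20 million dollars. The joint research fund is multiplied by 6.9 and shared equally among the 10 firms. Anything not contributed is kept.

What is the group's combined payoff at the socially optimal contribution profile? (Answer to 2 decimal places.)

1380.00 million dollars

Each contributed unit returns 6.900 to the group as a whole (0.6900 to each of 10 players), which exceeds 1, so the social optimum is full contribution: group total = 6.900 × 200 = 1380.00.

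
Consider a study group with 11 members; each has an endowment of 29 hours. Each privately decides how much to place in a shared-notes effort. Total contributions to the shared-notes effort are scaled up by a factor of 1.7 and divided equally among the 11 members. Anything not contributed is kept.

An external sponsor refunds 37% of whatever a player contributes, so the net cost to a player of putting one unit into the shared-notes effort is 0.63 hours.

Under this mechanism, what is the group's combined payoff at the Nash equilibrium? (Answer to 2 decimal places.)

319.00 hours

Even with the mechanism, each unit contributed returns only (1.7/11) / 0.63 = 0.2453 per unit of net cost, so contributing nothing is still dominant.
Everyone keeps their endowment and the group total is 11 × 29 = 319.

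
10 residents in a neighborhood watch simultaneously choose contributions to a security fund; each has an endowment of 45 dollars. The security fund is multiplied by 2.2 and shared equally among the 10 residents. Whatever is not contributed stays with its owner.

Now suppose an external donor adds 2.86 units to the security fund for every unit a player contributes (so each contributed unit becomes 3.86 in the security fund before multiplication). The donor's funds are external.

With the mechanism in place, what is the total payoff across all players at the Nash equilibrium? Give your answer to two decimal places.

Even with the mechanism, each unit contributed returns only 2.2 × 3.86 / 10 = 0.8492 per unit of net cost, so contributing nothing is still dominant.
At the Nash equilibrium no one contributes; group total payoff = 10 × 45 = 450.

450.00 dollars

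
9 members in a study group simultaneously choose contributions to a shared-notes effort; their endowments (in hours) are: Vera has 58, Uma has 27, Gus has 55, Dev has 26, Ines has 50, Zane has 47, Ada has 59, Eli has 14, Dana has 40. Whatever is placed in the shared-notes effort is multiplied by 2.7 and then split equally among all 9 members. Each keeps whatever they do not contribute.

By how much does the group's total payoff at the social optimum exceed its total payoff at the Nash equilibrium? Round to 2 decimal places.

639.20 hours

The private return per contributed unit is 2.7/9 = 0.3000 < 1 for every player regardless of endowment, so the Nash equilibrium is zero contribution and the group total is Σ E_j = 58 + 27 + 55 + 26 + 50 + 47 + 59 + 14 + 40 = 376.
Each contributed unit returns 2.700 to the group, so the social optimum is full contribution by everyone: group total = 2.700 × 376 = 1015.20.
Efficiency loss = (2.700 − 1) × 376 = 639.20.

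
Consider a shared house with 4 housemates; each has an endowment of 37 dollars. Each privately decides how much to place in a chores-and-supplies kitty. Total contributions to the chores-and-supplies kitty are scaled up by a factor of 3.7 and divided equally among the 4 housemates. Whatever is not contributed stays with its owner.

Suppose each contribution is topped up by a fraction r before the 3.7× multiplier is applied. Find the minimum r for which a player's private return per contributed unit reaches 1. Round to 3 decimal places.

With matching at rate r, one contributed unit becomes (1 + r) in the chores-and-supplies kitty and returns 3.7 × (1 + r) / 4 to the contributor.
Setting this equal to 1: 1 + r = 4/3.7 = 1.0811.
So the minimum matching rate is r = 1.0811 − 1 = 0.081.

0.081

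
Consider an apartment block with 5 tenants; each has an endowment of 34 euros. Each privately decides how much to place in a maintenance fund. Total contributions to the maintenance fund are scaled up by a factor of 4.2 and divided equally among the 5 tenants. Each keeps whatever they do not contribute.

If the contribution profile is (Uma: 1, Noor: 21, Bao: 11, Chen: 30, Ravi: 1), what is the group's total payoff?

374.80 euros

Total contributed: 1 + 21 + 11 + 30 + 1 = 64; total kept: 5 × 34 − 64 = 106.
The maintenance fund pays out 4.2 × 64 = 268.80 in aggregate.
Group total = 106 + 268.80 = 374.80.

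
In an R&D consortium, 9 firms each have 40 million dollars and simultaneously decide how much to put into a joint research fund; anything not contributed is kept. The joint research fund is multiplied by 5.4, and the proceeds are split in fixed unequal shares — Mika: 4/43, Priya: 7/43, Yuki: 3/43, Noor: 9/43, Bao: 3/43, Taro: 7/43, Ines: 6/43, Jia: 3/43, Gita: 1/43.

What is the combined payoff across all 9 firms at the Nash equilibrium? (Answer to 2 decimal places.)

536.00 million dollars

Each unit j contributes comes back to j as 5.4 × (j's share), so j prefers to contribute only if that share exceeds 1/5.4 = 0.1852; otherwise keeping the unit dominates.
The only share above 0.1852 is Noor's 9/43, contributing 40; the remaining 8 contribute 0. Total contributed: 40.
The joint research fund pays out 5.4 × 40 = 216.00 in total (split across the unequal shares, but the aggregate is all that matters for the group sum).
The 8 free-riders keep 40 each, adding 320. Group total = 320 + 216.00 = 536.00.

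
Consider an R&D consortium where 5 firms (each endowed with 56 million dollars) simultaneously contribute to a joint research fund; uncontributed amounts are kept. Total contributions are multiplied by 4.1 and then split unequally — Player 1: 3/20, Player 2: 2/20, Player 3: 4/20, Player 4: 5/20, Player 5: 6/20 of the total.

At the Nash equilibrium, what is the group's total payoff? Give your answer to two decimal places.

Player j's private return per contributed unit is 4.1 × (j's share). Contributing is weakly dominant for j when that share is at least 1/4.1 = 0.2439, and contributing 0 is dominant otherwise.
The shares above 0.2439 belong to Player 4 and Player 5, contributing 56 each; the remaining 3 contribute 0. Total contributed: 112.
The joint research fund pays out 4.1 × 112 = 459.20 in total (split across the unequal shares, but the aggregate is all that matters for the group sum).
The 3 free-riders keep 56 each, adding 168. Group total = 168 + 459.20 = 627.20.

627.20 million dollars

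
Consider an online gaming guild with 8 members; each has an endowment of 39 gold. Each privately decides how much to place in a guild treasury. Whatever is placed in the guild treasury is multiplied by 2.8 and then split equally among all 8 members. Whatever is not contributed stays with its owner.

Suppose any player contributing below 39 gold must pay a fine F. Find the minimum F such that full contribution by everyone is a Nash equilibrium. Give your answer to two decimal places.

25.35 gold

Given the others contribute fully, the best deviation is to contribute 0 (any partial contribution still incurs the fine and gives up units whose private return 0.3500 is below 1).
Deviating from 39 to 0 saves 39 gold but forfeits the deviator's share of the drop in the guild treasury: 2.8/8 × 39 = 13.65.
So the deviation gain is 39 − 13.65 = 25.35, and the fine must be at least 25.35 gold to wipe it out.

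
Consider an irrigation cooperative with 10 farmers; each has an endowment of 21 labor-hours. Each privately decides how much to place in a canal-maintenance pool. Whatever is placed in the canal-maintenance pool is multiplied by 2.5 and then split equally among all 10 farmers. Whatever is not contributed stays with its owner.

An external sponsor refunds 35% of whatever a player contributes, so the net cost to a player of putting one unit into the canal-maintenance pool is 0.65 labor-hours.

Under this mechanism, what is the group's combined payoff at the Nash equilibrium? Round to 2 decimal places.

210.00 labor-hours

Even with the mechanism, each unit contributed returns only (2.5/10) / 0.65 = 0.3846 per unit of net cost, so contributing nothing is still dominant.
At the Nash equilibrium no one contributes; group total payoff = 10 × 21 = 210.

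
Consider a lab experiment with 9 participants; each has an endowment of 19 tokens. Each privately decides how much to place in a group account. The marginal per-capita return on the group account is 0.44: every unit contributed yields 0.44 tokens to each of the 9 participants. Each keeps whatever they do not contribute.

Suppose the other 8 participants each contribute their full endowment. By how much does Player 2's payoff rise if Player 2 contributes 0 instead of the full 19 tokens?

Switching from a contribution of 19 to 0 lets Player 2 keep an extra 19 tokens, but lowers the group account by 19, which costs Player 2 their own share of that drop: 0.44 × 19 = 8.36.
Net gain = 19 − 8.36 = 10.64. The private return per contributed unit (0.44) is below 1, so free-riding is indeed the best response regardless of what the others do.

10.64 tokens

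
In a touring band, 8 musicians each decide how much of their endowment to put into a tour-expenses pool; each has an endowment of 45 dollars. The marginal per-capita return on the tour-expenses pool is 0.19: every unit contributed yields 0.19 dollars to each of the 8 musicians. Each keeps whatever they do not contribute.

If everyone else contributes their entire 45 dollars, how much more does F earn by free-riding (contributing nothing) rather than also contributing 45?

Switching from a contribution of 45 to 0 lets F keep an extra 45 dollars, but lowers the tour-expenses pool by 45, which costs F their own share of that drop: 0.19 × 45 = 8.55.
Net gain = 45 − 8.55 = 36.45. The private return per contributed unit (0.19) is below 1, so free-riding is indeed the best response regardless of what the others do.

36.45 dollars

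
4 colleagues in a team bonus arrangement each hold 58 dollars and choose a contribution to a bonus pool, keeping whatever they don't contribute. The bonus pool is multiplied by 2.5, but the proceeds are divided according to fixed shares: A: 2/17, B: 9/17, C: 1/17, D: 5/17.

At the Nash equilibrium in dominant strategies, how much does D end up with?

For player j, contributing a unit is worthwhile iff 2.5 × (j's share) ≥ 1, i.e. iff j's share is at least 0.4000.
Only B (9/17) clears that bar, contributing 58; the remaining 3 contribute 0. Total contributed: 58.
D keeps 58 and receives 2.5 × 58 × 5/17 = 42.65 from the bonus pool, for a payoff of 100.65.

100.65 dollars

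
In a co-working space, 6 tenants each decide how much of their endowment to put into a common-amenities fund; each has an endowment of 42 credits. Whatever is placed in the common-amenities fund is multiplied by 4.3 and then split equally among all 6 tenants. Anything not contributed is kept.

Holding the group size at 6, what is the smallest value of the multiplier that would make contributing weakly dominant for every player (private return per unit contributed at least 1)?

6

A contributed unit returns (multiplier)/6 to its contributor.
This reaches 1 exactly when the multiplier is 6.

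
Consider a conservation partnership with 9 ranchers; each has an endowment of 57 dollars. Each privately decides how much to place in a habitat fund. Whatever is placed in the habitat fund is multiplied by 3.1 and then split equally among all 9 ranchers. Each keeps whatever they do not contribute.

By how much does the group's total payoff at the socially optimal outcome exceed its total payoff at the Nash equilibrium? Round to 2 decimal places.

1077.30 dollars

Each contributed unit returns 3.1/9 = 0.3444 to its contributor — below 1 — so contributing 0 is dominant for every player. At the Nash equilibrium everyone keeps their 57, and the group total is 9 × 57 = 513.
Each contributed unit returns 3.100 to the group as a whole (0.3444 to each of 9 players), which exceeds 1, so the social optimum is full contribution: group total = 3.100 × 513 = 1590.30.
Efficiency loss = 1590.30 − 513 = 1077.30.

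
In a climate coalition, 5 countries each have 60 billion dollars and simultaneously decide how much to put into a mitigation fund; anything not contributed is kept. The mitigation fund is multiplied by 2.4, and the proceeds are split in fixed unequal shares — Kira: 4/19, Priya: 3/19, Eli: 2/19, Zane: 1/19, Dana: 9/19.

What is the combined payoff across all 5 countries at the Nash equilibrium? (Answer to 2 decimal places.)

384.00 billion dollars

A player with share s gets back 2.4·s per unit contributed, so full contribution is dominant for anyone with s > 1/2.4 = 0.4167 and zero contribution is dominant for anyone below.
The only share above 0.4167 is Dana's 9/19, contributing 60; the remaining 4 contribute 0. Total contributed: 60.
The mitigation fund pays out 2.4 × 60 = 144.00 in total (split across the unequal shares, but the aggregate is all that matters for the group sum).
The 4 free-riders keep 60 each, adding 240. Group total = 240 + 144.00 = 384.00.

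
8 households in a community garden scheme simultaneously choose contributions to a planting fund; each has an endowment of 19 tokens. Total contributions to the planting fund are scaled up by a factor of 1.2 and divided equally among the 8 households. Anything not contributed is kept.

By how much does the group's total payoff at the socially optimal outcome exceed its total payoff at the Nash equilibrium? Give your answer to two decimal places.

30.40 tokens

Each contributed unit returns 1.2/8 = 0.1500 to its contributor — below 1 — so contributing 0 is dominant for every player. At the Nash equilibrium everyone keeps their 19, and the group total is 8 × 19 = 152.
Each contributed unit returns 1.200 to the group as a whole (0.1500 to each of 8 players), which exceeds 1, so the social optimum is full contribution: group total = 1.200 × 152 = 182.40.
Efficiency loss = 182.40 − 152 = 30.40.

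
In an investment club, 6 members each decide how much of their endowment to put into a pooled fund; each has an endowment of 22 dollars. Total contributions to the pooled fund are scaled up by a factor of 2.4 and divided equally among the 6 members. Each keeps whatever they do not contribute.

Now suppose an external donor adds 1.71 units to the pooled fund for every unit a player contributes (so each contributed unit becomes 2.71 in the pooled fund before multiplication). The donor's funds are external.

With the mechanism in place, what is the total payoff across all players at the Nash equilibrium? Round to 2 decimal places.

858.53 dollars

With the mechanism, a contributed unit returns 2.4 × 2.71 / 6 = 1.0840 per unit of net cost to the contributor — now above 1 — so contributing fully is weakly dominant for every player.
So the Nash equilibrium is full contribution by all 6; the group earns 2.4 × 2.71 × 132 = 858.53.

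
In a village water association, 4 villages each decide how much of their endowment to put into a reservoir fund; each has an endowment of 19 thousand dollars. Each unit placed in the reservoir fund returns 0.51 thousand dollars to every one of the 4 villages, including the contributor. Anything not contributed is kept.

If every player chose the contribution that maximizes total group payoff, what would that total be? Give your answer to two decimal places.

155.04 thousand dollars

Each contributed unit returns 2.040 to the group as a whole (0.51 to each of 4 players), which exceeds 1, so the social optimum is full contribution: group total = 2.040 × 76 = 155.04.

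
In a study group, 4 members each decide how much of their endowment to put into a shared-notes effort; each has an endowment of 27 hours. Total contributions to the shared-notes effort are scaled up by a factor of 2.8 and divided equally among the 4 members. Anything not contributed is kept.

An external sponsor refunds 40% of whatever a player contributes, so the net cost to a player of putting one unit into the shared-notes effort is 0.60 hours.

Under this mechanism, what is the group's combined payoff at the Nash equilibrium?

The effective private return per unit is now (2.8/4) / 0.60 = 1.1667 > 1, so every player's dominant strategy flips to full contribution.
So the Nash equilibrium is full contribution by all 4; the group earns 4 × (27 × 0.40 + 2.8 × 27) = 345.60.

345.60 hours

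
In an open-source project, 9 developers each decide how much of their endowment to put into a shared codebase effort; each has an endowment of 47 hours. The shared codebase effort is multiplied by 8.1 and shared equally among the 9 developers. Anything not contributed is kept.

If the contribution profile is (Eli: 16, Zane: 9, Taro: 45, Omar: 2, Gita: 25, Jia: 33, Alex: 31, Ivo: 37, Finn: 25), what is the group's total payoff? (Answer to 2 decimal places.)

Total contributed: 16 + 9 + 45 + 2 + 25 + 33 + 31 + 37 + 25 = 223; total kept: 9 × 47 − 223 = 200.
The shared codebase effort pays out 8.1 × 223 = 1806.30 in aggregate.
Group total = 200 + 1806.30 = 2006.30.

2006.30 hours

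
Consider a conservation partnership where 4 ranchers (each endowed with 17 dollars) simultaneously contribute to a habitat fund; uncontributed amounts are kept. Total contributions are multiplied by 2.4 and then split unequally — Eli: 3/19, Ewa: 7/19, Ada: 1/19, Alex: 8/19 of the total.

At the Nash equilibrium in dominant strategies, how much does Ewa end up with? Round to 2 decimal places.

32.03 dollars

For player j, contributing a unit is worthwhile iff 2.4 × (j's share) ≥ 1, i.e. iff j's share is at least 0.4167.
The only share above 0.4167 is Alex's 8/19, contributing 17; the remaining 3 contribute 0. Total contributed: 17.
Ewa keeps 17 and receives 2.4 × 17 × 7/19 = 15.03 from the habitat fund, for a payoff of 32.03.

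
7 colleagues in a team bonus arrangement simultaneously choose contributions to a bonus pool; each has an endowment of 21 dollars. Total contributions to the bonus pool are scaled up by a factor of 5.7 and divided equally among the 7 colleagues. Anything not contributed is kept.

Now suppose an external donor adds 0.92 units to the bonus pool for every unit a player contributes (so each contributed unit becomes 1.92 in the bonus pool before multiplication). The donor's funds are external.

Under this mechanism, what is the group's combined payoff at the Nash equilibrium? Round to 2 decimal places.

The effective private return per unit is now 5.7 × 1.92 / 7 = 1.5634 > 1, so every player's dominant strategy flips to full contribution.
At the Nash equilibrium everyone contributes 21. Group total payoff = 5.7 × 1.92 × 147 = 1608.77.

1608.77 dollars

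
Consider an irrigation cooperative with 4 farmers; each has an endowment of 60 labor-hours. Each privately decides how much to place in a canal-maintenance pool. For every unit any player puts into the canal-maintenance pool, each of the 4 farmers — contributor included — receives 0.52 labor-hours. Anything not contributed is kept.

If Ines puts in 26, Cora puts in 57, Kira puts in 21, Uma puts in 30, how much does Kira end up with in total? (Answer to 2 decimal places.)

Total contributed: 26 + 57 + 21 + 30 = 134.
Each receives 0.52 × 134 = 69.68 from the canal-maintenance pool.
Kira keeps 60 − 21 = 39, so Kira's payoff is 39 + 69.68 = 108.68.

108.68 labor-hours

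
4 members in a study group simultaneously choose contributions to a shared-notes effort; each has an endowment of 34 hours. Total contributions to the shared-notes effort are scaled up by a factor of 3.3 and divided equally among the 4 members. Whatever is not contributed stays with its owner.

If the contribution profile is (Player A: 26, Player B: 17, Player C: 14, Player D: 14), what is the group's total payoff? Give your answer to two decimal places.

Total contributed: 26 + 17 + 14 + 14 = 71; total kept: 4 × 34 − 71 = 65.
The shared-notes effort pays out 3.3 × 71 = 234.30 in aggregate.
Group total = 65 + 234.30 = 299.30.

299.30 hours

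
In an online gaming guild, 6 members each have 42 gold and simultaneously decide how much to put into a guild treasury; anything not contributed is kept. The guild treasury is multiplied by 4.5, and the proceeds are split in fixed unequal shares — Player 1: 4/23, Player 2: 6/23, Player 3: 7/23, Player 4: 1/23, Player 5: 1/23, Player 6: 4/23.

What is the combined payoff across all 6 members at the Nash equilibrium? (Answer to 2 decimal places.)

Player j's private return per contributed unit is 4.5 × (j's share). Contributing is weakly dominant for j when that share is at least 1/4.5 = 0.2222, and contributing 0 is dominant otherwise.
Player 2 and Player 3 clear that bar, contributing 42 each; the remaining 4 contribute 0. Total contributed: 84.
The guild treasury pays out 4.5 × 84 = 378.00 in total (split across the unequal shares, but the aggregate is all that matters for the group sum).
The 4 free-riders keep 42 each, adding 168. Group total = 168 + 378.00 = 546.00.

546.00 gold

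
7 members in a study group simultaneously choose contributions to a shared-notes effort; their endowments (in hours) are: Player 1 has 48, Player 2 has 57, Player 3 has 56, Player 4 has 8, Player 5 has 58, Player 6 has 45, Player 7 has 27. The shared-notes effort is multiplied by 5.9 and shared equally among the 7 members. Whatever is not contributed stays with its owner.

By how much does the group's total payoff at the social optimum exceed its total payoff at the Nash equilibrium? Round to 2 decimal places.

The private return per contributed unit is 5.9/7 = 0.8429 < 1 for every player regardless of endowment, so the Nash equilibrium is zero contribution and the group total is Σ E_j = 48 + 57 + 56 + 8 + 58 + 45 + 27 = 299.
Each contributed unit returns 5.900 to the group, so the social optimum is full contribution by everyone: group total = 5.900 × 299 = 1764.10.
Efficiency loss = (5.900 − 1) × 299 = 1465.10.

1465.10 hours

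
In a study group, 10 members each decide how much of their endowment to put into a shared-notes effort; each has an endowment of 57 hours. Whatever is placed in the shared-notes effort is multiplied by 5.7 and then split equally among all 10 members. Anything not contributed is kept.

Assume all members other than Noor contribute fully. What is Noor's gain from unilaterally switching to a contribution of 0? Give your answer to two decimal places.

Switching from a contribution of 57 to 0 lets Noor keep an extra 57 hours, but lowers the shared-notes effort by 57, which costs Noor their own share of that drop: 5.7/10 × 57 = 32.49.
Net gain = 57 − 32.49 = 24.51. The private return per contributed unit (0.5700) is below 1, so free-riding is indeed the best response regardless of what the others do.

24.51 hours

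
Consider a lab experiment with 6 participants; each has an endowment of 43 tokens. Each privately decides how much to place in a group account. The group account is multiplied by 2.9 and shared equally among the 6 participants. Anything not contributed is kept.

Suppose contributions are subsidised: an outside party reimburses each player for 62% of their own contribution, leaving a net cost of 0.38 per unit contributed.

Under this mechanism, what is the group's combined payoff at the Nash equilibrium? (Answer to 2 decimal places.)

908.16 tokens

The effective private return per unit is now (2.9/6) / 0.38 = 1.2719 > 1, so every player's dominant strategy flips to full contribution.
At the Nash equilibrium everyone contributes 43. Group total payoff = 6 × (43 × 0.62 + 2.9 × 43) = 908.16.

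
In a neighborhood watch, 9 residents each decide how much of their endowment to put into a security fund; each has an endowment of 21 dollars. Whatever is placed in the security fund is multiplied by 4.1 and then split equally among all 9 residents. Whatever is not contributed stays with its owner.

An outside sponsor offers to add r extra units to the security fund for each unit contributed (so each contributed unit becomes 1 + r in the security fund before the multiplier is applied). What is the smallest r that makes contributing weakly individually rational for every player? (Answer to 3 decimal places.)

With matching at rate r, one contributed unit becomes (1 + r) in the security fund and returns 4.1 × (1 + r) / 9 to the contributor.
Setting this equal to 1: 1 + r = 9/4.1 = 2.1951.
So the minimum matching rate is r = 2.1951 − 1 = 1.195.

1.195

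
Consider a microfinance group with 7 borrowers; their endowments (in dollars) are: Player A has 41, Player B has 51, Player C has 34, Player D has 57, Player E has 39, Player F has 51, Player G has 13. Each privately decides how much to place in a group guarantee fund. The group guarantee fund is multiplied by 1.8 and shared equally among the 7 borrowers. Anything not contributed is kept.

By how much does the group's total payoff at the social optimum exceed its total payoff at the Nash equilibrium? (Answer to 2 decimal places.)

228.80 dollars

The private return per contributed unit is 1.8/7 = 0.2571 < 1 for every player regardless of endowment, so the Nash equilibrium is zero contribution and the group total is Σ E_j = 41 + 51 + 34 + 57 + 39 + 51 + 13 = 286.
Each contributed unit returns 1.800 to the group, so the social optimum is full contribution by everyone: group total = 1.800 × 286 = 514.80.
Efficiency loss = (1.800 − 1) × 286 = 228.80.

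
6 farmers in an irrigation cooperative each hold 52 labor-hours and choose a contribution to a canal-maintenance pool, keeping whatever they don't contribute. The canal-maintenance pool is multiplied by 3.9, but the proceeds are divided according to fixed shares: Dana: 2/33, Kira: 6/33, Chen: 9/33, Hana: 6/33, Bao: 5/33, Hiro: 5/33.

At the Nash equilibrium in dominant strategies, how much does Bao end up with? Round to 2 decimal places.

For player j, contributing a unit is worthwhile iff 3.9 × (j's share) ≥ 1, i.e. iff j's share is at least 0.2564.
Only Chen (9/33) clears that bar, contributing 52; the remaining 5 contribute 0. Total contributed: 52.
Bao keeps 52 and receives 3.9 × 52 × 5/33 = 30.73 from the canal-maintenance pool, for a payoff of 82.73.

82.73 labor-hours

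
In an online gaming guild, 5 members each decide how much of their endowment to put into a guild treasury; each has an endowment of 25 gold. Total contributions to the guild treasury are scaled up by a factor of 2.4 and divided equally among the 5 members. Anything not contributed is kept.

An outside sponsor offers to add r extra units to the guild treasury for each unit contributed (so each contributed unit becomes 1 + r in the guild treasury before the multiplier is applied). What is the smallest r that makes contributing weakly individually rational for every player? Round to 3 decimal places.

1.083

With matching at rate r, one contributed unit becomes (1 + r) in the guild treasury and returns 2.4 × (1 + r) / 5 to the contributor.
Setting this equal to 1: 1 + r = 5/2.4 = 2.0833.
So the minimum matching rate is r = 2.0833 − 1 = 1.083.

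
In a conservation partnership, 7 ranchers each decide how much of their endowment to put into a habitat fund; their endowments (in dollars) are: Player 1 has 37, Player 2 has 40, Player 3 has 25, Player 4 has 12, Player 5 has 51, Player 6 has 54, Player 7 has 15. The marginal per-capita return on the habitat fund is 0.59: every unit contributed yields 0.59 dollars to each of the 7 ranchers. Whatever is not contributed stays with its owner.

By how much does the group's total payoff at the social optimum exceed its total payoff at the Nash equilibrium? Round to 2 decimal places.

732.42 dollars

The private return per contributed unit is 0.59 < 1 for everyone, so the Nash equilibrium is zero contribution and the group total is Σ E_j = 37 + 40 + 25 + 12 + 51 + 54 + 15 = 234.
Each contributed unit returns 4.130 to the group, so the social optimum is full contribution by everyone: group total = 4.130 × 234 = 966.42.
Efficiency loss = (4.130 − 1) × 234 = 732.42.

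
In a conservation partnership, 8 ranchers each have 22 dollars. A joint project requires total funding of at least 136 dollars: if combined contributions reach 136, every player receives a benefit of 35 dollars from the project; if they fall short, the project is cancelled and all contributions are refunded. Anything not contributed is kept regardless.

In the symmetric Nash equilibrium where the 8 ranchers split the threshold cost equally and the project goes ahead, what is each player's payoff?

40 dollars

Equal share of the threshold: 136/8 = 17.
At this profile no one gains by cutting their contribution: any cut drops the total below 136, the project is cancelled, contributions are refunded, and the deviator ends with 22, which is less than 22 − 17 + 35 = 40. Contributing more than 17 just wastes the excess. So contributing exactly 17 is a best response.
Each player's payoff: 22 − 17 + 35 = 40.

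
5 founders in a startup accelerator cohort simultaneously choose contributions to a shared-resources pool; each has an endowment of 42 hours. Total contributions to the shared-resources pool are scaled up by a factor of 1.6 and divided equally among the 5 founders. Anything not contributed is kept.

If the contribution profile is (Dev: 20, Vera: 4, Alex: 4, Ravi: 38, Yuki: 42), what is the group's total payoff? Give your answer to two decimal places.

274.80 hours

Total contributed: 20 + 4 + 4 + 38 + 42 = 108; total kept: 5 × 42 − 108 = 102.
The shared-resources pool pays out 1.6 × 108 = 172.80 in aggregate.
Group total = 102 + 172.80 = 274.80.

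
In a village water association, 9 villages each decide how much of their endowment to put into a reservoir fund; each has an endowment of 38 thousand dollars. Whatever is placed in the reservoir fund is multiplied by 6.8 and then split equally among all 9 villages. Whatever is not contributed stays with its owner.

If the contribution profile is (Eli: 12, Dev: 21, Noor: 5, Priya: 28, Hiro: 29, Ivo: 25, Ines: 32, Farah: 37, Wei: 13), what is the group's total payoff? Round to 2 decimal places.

1513.60 thousand dollars

Total contributed: 12 + 21 + 5 + 28 + 29 + 25 + 32 + 37 + 13 = 202; total kept: 9 × 38 − 202 = 140.
The reservoir fund pays out 6.8 × 202 = 1373.60 in aggregate.
Group total = 140 + 1373.60 = 1513.60.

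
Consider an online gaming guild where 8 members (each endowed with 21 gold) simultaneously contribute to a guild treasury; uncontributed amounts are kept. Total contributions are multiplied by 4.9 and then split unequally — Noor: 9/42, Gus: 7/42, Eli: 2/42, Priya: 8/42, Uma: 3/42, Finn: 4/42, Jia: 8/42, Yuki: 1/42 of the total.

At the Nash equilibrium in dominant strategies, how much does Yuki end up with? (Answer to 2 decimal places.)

23.45 gold

A player with share s gets back 4.9·s per unit contributed, so full contribution is dominant for anyone with s > 1/4.9 = 0.2041 and zero contribution is dominant for anyone below.
Only Noor (9/42) clears that bar, contributing 21; the remaining 7 contribute 0. Total contributed: 21.
Yuki keeps 21 and receives 4.9 × 21 × 1/42 = 2.45 from the guild treasury, for a payoff of 23.45.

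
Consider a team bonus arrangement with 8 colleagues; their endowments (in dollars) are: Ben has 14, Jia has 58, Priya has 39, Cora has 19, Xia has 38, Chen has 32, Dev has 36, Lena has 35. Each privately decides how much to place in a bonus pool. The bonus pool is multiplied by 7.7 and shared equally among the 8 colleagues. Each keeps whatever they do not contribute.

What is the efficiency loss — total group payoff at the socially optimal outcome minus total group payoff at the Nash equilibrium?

1815.70 dollars

The private return per contributed unit is 7.7/8 = 0.9625 < 1 for every player regardless of endowment, so the Nash equilibrium is zero contribution and the group total is Σ E_j = 14 + 58 + 39 + 19 + 38 + 32 + 36 + 35 = 271.
Each contributed unit returns 7.700 to the group, so the social optimum is full contribution by everyone: group total = 7.700 × 271 = 2086.70.
Efficiency loss = (7.700 − 1) × 271 = 1815.70.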